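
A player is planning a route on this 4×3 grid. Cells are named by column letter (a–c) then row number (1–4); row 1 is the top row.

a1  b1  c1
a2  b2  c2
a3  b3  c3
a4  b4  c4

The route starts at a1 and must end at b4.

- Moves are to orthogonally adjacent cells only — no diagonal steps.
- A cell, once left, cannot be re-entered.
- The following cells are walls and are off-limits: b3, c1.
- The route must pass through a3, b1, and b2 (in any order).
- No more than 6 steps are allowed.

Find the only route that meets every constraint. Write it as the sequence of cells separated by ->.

a1 -> b1 -> b2 -> a2 -> a3 -> a4 -> b4

The 6-move cap with required stops at a3, b1, b2 leaves no slack for detours.
Route from a1: right to b1, down to b2, left to a2, 2× down (reaching a4), right to b4 — 6 moves in all.
Check: all required cells visited; 6 ≤ 6 moves.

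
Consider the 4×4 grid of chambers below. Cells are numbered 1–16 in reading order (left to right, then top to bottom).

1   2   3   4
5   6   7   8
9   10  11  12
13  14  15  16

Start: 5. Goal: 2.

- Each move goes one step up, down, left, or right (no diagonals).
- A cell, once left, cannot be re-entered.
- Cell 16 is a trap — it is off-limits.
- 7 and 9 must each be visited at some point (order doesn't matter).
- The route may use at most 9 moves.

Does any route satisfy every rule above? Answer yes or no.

yes

One route that works: 5 → 9 → 10 → 6 → 7 → 3 → 2.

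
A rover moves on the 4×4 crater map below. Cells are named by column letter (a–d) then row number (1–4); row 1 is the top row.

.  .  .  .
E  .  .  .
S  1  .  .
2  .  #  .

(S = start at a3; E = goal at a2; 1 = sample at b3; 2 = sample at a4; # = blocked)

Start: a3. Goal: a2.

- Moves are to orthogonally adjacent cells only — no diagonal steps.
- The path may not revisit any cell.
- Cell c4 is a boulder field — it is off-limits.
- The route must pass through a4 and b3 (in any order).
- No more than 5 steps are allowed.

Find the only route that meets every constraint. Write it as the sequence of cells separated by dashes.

a3 - a4 - b4 - b3 - b2 - a2

Any route must reach a4 and b3 and still end at a2 within 5 moves, so the order of the required stops is forced.
Route from a3: down 1 to a4, right 1 to b4, up 2 to b2, left 1 to a2 — 5 moves in all.
Check: all required cells visited; 5 ≤ 5 moves.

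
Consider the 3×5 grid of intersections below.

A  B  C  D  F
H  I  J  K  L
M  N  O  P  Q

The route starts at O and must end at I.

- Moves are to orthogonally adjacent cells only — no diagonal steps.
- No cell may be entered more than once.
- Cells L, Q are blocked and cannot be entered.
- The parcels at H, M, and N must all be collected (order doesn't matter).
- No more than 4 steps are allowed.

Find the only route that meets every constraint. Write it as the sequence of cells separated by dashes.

O - N - M - H - I

Any route must reach H, M, and N and still end at I within 4 moves, so the order of the required stops is forced.
Route from O: 2× left (reaching M), up to H, right to I — 4 moves in all.
Check: all required cells visited; 4 ≤ 4 moves.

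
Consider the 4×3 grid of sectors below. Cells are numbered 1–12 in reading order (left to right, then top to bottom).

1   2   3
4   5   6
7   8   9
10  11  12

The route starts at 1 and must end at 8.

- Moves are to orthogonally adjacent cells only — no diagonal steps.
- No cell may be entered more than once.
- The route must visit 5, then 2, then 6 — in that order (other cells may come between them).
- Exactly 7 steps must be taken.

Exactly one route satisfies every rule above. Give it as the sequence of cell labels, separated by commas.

The waypoints must appear in the order 5, 2, 6, with no cell reused.
Route from 1: down 1 to 4, right 1 to 5, up 1 to 2, right 1 to 3, down 2 to 9, left 1 to 8 — 7 moves in all.
Check: order respected (5 at step 2, 2 at step 3, 6 at step 5); 7 moves as required.

1, 4, 5, 2, 3, 6, 9, 8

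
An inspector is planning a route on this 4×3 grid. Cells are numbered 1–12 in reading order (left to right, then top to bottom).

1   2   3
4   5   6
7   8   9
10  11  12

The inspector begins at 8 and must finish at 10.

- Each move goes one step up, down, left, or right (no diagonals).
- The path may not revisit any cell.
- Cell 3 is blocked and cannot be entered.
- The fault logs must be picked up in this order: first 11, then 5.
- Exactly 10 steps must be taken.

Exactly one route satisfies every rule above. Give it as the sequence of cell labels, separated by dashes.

The waypoints must appear in the order 11, 5, with no cell reused.
Route from 8: down to 11, right to 12, 2× up (reaching 6), left to 5, up to 2, left to 1, 3× down (reaching 10) — 10 moves in all.
Check: order respected (11 at step 1, 5 at step 5); 10 moves as required.

8 - 11 - 12 - 9 - 6 - 5 - 2 - 1 - 4 - 7 - 10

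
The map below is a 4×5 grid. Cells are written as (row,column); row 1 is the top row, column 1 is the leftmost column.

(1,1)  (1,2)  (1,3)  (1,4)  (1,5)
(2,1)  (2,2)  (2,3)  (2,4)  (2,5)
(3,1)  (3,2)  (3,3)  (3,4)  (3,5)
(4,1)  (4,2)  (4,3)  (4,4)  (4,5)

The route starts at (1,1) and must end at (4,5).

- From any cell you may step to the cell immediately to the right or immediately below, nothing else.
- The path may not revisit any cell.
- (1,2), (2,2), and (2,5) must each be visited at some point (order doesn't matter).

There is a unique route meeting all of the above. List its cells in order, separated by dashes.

Moves only go right or down, so the column and row indices never decrease.
Route from (1,1): right 1 to (1,2), down 1 to (2,2), right 3 to (2,5), down 2 to (4,5) — 7 moves in all.
Check: all required cells visited.

(1,1) - (1,2) - (2,2) - (2,3) - (2,4) - (2,5) - (3,5) - (4,5)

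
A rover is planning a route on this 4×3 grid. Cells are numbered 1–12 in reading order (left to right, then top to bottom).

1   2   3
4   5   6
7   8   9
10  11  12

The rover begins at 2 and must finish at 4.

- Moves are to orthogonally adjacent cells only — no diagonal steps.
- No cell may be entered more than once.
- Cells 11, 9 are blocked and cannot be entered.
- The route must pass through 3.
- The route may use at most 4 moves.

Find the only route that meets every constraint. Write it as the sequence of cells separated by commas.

2, 3, 6, 5, 4

The budget equals the shortest possible length, so every move has to be on a shortest route through the required cells.
Route from 2: right to 3, down to 6, 2× left (reaching 4) — 4 moves in all.
Check: all required cells visited; 4 ≤ 4 moves.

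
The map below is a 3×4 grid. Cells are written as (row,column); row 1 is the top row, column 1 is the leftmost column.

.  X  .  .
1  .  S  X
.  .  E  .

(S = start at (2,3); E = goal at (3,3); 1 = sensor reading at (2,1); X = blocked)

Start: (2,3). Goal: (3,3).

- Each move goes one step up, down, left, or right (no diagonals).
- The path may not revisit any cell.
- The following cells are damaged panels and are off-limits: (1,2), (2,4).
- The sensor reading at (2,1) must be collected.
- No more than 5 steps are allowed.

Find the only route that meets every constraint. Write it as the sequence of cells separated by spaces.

(2,3) (2,2) (2,1) (3,1) (3,2) (3,3)

The budget equals the shortest possible length, so every move has to be on a shortest route through the required cells.
Route from (2,3): 2× left (reaching (2,1)), down to (3,1), 2× right (reaching (3,3)) — 5 moves in all.
Check: all required cells visited; 5 ≤ 5 moves.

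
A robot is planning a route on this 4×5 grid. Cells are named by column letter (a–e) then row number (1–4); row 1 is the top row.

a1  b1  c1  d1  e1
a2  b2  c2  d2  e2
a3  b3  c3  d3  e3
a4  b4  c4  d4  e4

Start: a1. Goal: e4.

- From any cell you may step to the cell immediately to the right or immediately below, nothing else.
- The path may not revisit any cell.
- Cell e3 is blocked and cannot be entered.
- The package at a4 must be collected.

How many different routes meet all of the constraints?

1

A right/down-only route from a1 to e4 makes exactly 3 down-moves and 4 right-moves in some order.
With no other constraints that would be C(7,3) = 35 routes.
Split at a4 and multiply the segment counts (each segment already excludes blocked cells): a1→a4: 1; a4→e4: 1; product = 1.
That gives 1 route.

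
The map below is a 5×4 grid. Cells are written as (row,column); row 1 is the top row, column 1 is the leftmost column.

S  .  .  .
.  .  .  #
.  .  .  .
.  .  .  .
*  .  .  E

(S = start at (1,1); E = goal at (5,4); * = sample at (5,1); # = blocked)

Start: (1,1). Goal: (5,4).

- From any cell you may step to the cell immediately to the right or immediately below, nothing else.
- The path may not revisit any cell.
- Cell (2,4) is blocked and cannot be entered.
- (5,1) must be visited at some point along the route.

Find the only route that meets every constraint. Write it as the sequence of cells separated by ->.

(1,1) -> (2,1) -> (3,1) -> (4,1) -> (5,1) -> (5,2) -> (5,3) -> (5,4)

Moves only go right or down, so the column and row indices never decrease.
Route from (1,1): down 4 to (5,1), right 3 to (5,4) — 7 moves in all.
Check: all required cells visited.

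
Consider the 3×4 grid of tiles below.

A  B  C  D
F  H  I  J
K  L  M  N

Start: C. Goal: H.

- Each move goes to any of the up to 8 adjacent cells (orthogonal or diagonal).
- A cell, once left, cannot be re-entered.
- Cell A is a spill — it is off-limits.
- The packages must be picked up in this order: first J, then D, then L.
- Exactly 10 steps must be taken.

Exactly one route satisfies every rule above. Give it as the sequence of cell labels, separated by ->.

The waypoints must appear in the order J, D, L, with no cell reused.
Route from C: down-right 1 to J, up 1 to D, down-left 1 to I, down-right 1 to N, left 3 to K, up 1 to F, up-right 1 to B, down 1 to H — 10 moves in all.
Check: order respected (J at step 1, D at step 2, L at step 6); 10 moves as required.

C -> J -> D -> I -> N -> M -> L -> K -> F -> B -> H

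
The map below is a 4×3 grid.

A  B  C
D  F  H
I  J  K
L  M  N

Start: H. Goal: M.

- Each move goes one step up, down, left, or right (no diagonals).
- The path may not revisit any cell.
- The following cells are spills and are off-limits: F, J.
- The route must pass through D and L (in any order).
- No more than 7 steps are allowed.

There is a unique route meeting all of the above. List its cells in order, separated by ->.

The budget equals the shortest possible length, so every move has to be on a shortest route through the required cells.
Route from H: up 1 to C, left 2 to A, down 3 to L, right 1 to M — 7 moves in all.
Check: all required cells visited; 7 ≤ 7 moves.

H -> C -> B -> A -> D -> I -> L -> M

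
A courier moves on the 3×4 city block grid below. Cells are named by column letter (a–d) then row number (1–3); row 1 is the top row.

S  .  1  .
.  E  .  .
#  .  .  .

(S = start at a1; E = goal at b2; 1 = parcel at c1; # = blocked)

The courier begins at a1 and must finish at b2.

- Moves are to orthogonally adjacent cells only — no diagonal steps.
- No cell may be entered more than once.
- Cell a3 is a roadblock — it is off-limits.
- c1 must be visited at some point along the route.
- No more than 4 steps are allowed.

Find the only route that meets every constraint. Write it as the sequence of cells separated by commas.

The budget equals the shortest possible length, so every move has to be on a shortest route through the required cells.
Route from a1: right 2 to c1, down 1 to c2, left 1 to b2 — 4 moves in all.
Check: all required cells visited; 4 ≤ 4 moves.

a1, b1, c1, c2, b2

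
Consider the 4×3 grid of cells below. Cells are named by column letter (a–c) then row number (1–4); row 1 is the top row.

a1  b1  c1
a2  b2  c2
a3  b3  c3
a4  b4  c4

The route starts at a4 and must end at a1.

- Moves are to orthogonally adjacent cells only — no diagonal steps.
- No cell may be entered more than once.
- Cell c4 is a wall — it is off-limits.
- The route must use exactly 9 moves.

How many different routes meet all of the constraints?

4

Need simple routes of exactly 9 moves from a4 to a1 (Manhattan distance 3, so 3 moves are spent on a detour and 3 undoing it).
Enumerating: a4 a3 a2 b2 b3 c3 c2 c1 b1 a1 | a4 a3 b3 c3 c2 c1 b1 b2 a2 a1 | a4 b4 b3 a3 a2 b2 c2 c1 b1 a1 | a4 b4 b3 c3 c2 c1 b1 b2 a2 a1.
That gives 4 routes.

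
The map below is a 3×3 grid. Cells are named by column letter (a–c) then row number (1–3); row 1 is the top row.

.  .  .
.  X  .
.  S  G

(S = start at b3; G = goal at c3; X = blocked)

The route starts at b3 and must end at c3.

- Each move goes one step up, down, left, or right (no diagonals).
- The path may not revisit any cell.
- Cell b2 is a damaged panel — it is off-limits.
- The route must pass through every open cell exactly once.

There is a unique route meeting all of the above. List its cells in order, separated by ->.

b3 -> a3 -> a2 -> a1 -> b1 -> c1 -> c2 -> c3

Need to visit all 8 open cells exactly once, starting at b3 and ending at c3.
Cell a2 has only two open neighbours (a1 and a3), so the path must pass straight through it: one of those is the cell it's entered from and the other is where it exits.
Route from b3: left 1 to a3, up 2 to a1, right 2 to c1, down 2 to c3 — 7 moves in all.
Check: all 8 open cells covered.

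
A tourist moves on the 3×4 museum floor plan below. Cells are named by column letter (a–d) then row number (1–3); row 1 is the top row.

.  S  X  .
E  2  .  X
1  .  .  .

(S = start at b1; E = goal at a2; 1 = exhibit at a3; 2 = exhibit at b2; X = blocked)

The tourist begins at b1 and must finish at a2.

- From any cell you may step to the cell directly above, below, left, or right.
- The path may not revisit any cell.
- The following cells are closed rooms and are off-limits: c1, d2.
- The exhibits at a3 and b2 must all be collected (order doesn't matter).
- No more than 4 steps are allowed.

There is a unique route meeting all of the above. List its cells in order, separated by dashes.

Any route must reach a3 and b2 and still end at a2 within 4 moves, so the order of the required stops is forced.
Route from b1: down 2 to b3, left 1 to a3, up 1 to a2 — 4 moves in all.
Check: all required cells visited; 4 ≤ 4 moves.

b1 - b2 - b3 - a3 - a2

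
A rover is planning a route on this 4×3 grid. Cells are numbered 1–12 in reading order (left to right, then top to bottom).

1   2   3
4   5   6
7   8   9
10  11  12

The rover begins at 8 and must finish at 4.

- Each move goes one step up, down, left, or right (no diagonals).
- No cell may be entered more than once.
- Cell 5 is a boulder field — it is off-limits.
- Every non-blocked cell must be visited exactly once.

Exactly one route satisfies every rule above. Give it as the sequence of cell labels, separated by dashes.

8 - 7 - 10 - 11 - 12 - 9 - 6 - 3 - 2 - 1 - 4

Need to visit all 11 open cells exactly once, starting at 8 and ending at 4.
Cell 6 has only two open neighbours (3 and 9), so the path must pass straight through it: one of those is the cell it's entered from and the other is where it exits.
Route from 8: left to 7, down to 10, 2× right (reaching 12), 3× up (reaching 3), 2× left (reaching 1), down to 4 — 10 moves in all.
Check: all 11 open cells covered.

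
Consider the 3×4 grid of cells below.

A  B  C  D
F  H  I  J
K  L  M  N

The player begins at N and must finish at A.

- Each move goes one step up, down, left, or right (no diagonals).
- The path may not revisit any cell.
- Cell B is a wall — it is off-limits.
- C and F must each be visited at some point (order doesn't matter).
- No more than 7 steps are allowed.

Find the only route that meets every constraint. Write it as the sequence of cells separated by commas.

N, J, D, C, I, H, F, A

The budget equals the shortest possible length, so every move has to be on a shortest route through the required cells.
Route from N: up 2 to D, left 1 to C, down 1 to I, left 2 to F, up 1 to A — 7 moves in all.
Check: all required cells visited; 7 ≤ 7 moves.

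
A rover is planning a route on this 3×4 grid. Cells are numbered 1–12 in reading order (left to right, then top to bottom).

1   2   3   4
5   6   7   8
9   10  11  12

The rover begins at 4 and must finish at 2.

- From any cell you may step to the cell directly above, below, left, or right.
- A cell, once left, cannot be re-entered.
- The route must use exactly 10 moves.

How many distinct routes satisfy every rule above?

Need simple routes of exactly 10 moves from 4 to 2 (Manhattan distance 2, so 4 moves are spent on a detour and 4 undoing it).
Enumerating: 4 8 12 11 7 6 10 9 5 1 2 | 4 8 12 11 10 9 5 6 7 3 2 | 4 3 7 8 12 11 10 6 5 1 2 | 4 3 7 8 12 11 10 9 5 1 2 | 4 3 7 8 12 11 10 9 5 6 2.
That gives 5 routes.

5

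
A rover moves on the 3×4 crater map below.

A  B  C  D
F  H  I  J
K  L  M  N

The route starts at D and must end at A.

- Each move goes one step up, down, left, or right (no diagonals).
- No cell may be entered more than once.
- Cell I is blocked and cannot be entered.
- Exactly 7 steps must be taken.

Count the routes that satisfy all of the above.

Need simple routes of exactly 7 moves from D to A (Manhattan distance 3, so 2 moves are spent on a detour and 2 undoing it).
Enumerating: D J N M L H B A | D J N M L H F A | D J N M L K F A | D C B H L K F A.
That gives 4 routes.

4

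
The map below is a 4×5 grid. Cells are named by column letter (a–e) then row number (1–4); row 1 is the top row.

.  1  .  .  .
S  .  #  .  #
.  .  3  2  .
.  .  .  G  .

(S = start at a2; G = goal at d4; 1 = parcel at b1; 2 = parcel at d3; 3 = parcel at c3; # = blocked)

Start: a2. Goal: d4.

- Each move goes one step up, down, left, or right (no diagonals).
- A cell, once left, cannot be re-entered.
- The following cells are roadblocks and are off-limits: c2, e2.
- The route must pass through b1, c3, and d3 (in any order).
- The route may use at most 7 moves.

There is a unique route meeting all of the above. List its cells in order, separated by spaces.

a2 a1 b1 b2 b3 c3 d3 d4

Any route must reach b1, c3, and d3 and still end at d4 within 7 moves, so the order of the required stops is forced.
Route from a2: up to a1, right to b1, 2× down (reaching b3), 2× right (reaching d3), down to d4 — 7 moves in all.
Check: all required cells visited; 7 ≤ 7 moves.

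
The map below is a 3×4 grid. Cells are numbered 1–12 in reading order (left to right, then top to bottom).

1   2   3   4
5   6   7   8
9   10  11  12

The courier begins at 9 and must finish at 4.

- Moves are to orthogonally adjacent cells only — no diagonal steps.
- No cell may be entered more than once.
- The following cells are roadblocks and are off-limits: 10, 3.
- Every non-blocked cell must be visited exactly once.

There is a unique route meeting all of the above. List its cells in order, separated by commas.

9, 5, 1, 2, 6, 7, 11, 12, 8, 4

Need to visit all 10 open cells exactly once, starting at 9 and ending at 4.
Cell 1 has only two open neighbours (5 and 2), so the path must pass straight through it: one of those is the cell it's entered from and the other is where it exits.
Route from 9: up 2 to 1, right 1 to 2, down 1 to 6, right 1 to 7, down 1 to 11, right 1 to 12, up 2 to 4 — 9 moves in all.
Check: all 10 open cells covered.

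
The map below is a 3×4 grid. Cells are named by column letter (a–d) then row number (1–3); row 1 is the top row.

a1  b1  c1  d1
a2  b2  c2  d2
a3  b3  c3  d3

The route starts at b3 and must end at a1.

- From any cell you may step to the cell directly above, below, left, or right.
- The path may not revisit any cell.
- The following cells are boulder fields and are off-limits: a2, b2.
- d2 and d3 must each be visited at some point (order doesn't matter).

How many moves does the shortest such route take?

Any route passes through d2 and d3 in some order between b3 and a1. Summing Manhattan distances along each leg and taking the cheapest ordering (b3 → d3 → d2 → a1) gives a lower bound of 2 + 1 + 4 = 7 moves.
A route of 7 moves achieves this: b3 → c3 → d3 → d2 → d1 → c1 → b1 → a1.
Since 7 matches the lower bound, it is optimal.

7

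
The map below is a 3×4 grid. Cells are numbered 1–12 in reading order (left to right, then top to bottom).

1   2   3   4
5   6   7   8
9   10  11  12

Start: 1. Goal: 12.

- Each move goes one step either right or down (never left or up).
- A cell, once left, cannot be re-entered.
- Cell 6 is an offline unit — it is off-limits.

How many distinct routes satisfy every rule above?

4

A right/down-only route from 1 to 12 makes exactly 2 down-moves and 3 right-moves in some order.
With no other constraints that would be C(5,2) = 10 routes.
Subtract routes through each blocked cell (inclusion–exclusion for overlaps): − through 6: 6 → 4.
That gives 4 routes.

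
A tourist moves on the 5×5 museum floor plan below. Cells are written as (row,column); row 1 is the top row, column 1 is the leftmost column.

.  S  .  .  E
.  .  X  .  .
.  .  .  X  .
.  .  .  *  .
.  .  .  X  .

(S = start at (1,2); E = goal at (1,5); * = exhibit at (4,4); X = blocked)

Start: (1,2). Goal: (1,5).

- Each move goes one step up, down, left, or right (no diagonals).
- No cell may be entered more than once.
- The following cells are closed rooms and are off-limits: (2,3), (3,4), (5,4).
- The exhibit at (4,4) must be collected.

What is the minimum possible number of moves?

Any route passes through (4,4) somewhere between (1,2) and (1,5). Summing Manhattan distances along the two legs ((1,2) → (4,4) → (1,5)) gives a lower bound of 5 + 4 = 9 moves.
A route of 9 moves achieves this: (1,2) → (2,2) → (3,2) → (4,2) → (4,3) → (4,4) → (4,5) → (3,5) → (2,5) → (1,5).
Since 9 matches the lower bound, it is optimal.

9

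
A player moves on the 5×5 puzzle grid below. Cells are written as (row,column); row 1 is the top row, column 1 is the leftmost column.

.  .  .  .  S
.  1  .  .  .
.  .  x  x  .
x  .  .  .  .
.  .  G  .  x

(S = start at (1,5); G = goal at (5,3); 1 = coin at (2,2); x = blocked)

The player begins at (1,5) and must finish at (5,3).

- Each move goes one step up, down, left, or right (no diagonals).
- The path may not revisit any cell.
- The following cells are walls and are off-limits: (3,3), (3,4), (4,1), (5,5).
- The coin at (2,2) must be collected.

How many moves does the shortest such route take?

8

Any route passes through (2,2) somewhere between (1,5) and (5,3). Summing Manhattan distances along the two legs ((1,5) → (2,2) → (5,3)) gives a lower bound of 4 + 4 = 8 moves.
A route of 8 moves achieves this: (1,5) → (2,5) → (2,4) → (2,3) → (2,2) → (3,2) → (4,2) → (5,2) → (5,3).
Since 8 matches the lower bound, it is optimal.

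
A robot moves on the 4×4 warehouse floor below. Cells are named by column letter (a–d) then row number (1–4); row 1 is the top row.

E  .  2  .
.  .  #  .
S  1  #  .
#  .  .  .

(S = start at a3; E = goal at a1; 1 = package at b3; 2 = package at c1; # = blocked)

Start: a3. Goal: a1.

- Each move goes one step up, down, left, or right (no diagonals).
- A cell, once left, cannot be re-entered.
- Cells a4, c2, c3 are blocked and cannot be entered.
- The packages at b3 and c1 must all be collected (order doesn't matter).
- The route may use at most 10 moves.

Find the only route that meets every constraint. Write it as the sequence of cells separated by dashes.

a3 - b3 - b4 - c4 - d4 - d3 - d2 - d1 - c1 - b1 - a1

The 10-move cap with required stops at b3, c1 leaves no slack for detours.
Route from a3: right 1 to b3, down 1 to b4, right 2 to d4, up 3 to d1, left 3 to a1 — 10 moves in all.
Check: all required cells visited; 10 ≤ 10 moves.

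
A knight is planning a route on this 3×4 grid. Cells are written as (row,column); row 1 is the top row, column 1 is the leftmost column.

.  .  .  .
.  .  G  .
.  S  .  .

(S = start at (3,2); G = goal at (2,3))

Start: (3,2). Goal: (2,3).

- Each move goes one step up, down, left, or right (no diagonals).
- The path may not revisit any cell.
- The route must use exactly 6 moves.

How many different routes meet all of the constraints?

6

Need simple routes of exactly 6 moves from (3,2) to (2,3) (Manhattan distance 2, so 2 moves are spent on a detour and 2 undoing it).
Enumerating: (3,2) (2,2) (1,2) (1,3) (1,4) (2,4) (2,3) | (3,2) (2,2) (2,1) (1,1) (1,2) (1,3) (2,3) | (3,2) (3,1) (2,1) (1,1) (1,2) (2,2) (2,3) | (3,2) (3,1) (2,1) (1,1) (1,2) (1,3) (2,3) | (3,2) (3,1) (2,1) (2,2) (1,2) (1,3) (2,3) | (3,2) (3,3) (3,4) (2,4) (1,4) (1,3) (2,3).
That gives 6 routes.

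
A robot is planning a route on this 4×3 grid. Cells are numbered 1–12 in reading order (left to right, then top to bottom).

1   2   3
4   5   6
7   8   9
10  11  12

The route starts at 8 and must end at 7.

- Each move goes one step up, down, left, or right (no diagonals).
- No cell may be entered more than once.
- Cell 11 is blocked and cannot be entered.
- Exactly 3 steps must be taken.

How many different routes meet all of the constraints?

Need simple routes of exactly 3 moves from 8 to 7 (Manhattan distance 1, so 1 moves are spent on a detour and 1 undoing it).
Enumerating: 8 5 4 7.
That gives 1 route.

1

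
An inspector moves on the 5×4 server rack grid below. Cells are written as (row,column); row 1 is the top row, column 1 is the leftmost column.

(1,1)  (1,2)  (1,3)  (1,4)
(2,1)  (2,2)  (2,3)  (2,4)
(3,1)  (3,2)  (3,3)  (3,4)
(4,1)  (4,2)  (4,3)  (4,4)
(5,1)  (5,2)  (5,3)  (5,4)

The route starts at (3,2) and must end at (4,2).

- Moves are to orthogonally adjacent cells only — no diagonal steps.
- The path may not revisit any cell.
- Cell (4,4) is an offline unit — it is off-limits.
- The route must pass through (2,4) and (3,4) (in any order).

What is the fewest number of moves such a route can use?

7

Any route passes through (2,4) and (3,4) in some order between (3,2) and (4,2). Summing Manhattan distances along each leg and taking the cheapest ordering ((3,2) → (3,4) → (2,4) → (4,2)) gives a lower bound of 2 + 1 + 4 = 7 moves.
A route of 7 moves achieves this: (3,2) → (2,2) → (2,3) → (2,4) → (3,4) → (3,3) → (4,3) → (4,2).
Since 7 matches the lower bound, it is optimal.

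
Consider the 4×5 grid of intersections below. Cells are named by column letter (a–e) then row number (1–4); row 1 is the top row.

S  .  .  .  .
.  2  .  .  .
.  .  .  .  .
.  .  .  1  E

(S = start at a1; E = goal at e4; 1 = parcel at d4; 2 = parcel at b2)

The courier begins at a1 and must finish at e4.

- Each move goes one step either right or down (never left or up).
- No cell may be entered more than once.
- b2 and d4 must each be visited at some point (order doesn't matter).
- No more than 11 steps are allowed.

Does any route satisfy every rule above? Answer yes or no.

One route that works: a1 → a2 → b2 → b3 → b4 → c4 → d4 → e4.

yes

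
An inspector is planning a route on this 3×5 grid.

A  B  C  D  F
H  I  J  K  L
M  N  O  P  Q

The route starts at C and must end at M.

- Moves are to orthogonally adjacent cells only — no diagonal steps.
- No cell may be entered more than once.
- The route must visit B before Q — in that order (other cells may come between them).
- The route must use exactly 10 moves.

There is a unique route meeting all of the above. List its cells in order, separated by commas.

C, B, I, J, K, L, Q, P, O, N, M

The waypoints must appear in the order B, Q, with no cell reused.
Route from C: left to B, down to I, 3× right (reaching L), down to Q, 4× left (reaching M) — 10 moves in all.
Check: order respected (B at step 1, Q at step 6); 10 moves as required.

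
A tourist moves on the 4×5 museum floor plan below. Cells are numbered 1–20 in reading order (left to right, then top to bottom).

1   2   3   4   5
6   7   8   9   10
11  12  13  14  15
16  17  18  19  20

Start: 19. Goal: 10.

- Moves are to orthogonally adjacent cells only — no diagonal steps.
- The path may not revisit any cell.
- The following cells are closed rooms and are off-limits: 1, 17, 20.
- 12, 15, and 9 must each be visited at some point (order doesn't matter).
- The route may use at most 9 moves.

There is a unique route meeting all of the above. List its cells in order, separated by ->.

19 -> 18 -> 13 -> 12 -> 7 -> 8 -> 9 -> 14 -> 15 -> 10

The 9-move cap with required stops at 12, 15, 9 leaves no slack for detours.
Route from 19: left 1 to 18, up 1 to 13, left 1 to 12, up 1 to 7, right 2 to 9, down 1 to 14, right 1 to 15, up 1 to 10 — 9 moves in all.
Check: all required cells visited; 9 ≤ 9 moves.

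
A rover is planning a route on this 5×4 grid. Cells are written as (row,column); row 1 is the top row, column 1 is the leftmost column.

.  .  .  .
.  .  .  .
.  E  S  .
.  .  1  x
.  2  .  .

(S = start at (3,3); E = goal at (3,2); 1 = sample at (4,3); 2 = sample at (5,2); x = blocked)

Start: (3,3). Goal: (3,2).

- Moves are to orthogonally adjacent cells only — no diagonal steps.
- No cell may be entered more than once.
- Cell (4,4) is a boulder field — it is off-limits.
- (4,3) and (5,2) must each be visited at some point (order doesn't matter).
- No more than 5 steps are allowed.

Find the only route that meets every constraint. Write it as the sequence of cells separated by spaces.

Any route must reach (4,3) and (5,2) and still end at (3,2) within 5 moves, so the order of the required stops is forced.
Route from (3,3): down 2 to (5,3), left 1 to (5,2), up 2 to (3,2) — 5 moves in all.
Check: all required cells visited; 5 ≤ 5 moves.

(3,3) (4,3) (5,3) (5,2) (4,2) (3,2)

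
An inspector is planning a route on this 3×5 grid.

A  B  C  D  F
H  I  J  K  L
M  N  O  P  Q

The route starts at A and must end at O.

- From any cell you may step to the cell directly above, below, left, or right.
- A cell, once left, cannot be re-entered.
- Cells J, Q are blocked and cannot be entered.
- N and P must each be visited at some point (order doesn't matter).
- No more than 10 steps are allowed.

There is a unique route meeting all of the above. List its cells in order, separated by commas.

A, H, M, N, I, B, C, D, K, P, O

Any route must reach N and P and still end at O within 10 moves, so the order of the required stops is forced.
Route from A: down 2 to M, right 1 to N, up 2 to B, right 2 to D, down 2 to P, left 1 to O — 10 moves in all.
Check: all required cells visited; 10 ≤ 10 moves.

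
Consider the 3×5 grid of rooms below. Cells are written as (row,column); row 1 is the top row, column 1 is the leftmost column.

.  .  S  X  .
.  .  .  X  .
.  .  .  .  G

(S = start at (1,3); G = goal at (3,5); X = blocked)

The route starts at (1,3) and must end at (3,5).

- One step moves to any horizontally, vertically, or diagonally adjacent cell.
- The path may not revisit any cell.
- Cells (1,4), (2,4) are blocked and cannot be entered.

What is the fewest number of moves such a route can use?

3

With diagonal moves allowed, the Chebyshev distance max(|Δrow|,|Δcol|) from (1,3) to (3,5) is 2, so at least 2 moves are needed.
That bound ignores the blocked cells. Measuring each leg by the fewest moves that actually steer around them ((1,3)→(3,5): 3) raises the lower bound to 3.
A route of 3 moves exists: (1,3) → (2,3) → (3,4) → (3,5).
Since 3 matches that lower bound, it is optimal.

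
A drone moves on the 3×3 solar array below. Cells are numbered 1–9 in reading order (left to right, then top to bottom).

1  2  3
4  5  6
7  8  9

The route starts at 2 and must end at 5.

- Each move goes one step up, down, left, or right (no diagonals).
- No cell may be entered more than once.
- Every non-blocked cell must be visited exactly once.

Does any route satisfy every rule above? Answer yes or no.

Colour the cells like a checkerboard: each orthogonal step flips colour, so a Hamiltonian route alternates colours. Here there are 5 cells of one colour and 4 of the other, with start on the opposite colour to the goal — the counts and endpoints can't be arranged into an alternating sequence of length 9, so no Hamiltonian route exists.

no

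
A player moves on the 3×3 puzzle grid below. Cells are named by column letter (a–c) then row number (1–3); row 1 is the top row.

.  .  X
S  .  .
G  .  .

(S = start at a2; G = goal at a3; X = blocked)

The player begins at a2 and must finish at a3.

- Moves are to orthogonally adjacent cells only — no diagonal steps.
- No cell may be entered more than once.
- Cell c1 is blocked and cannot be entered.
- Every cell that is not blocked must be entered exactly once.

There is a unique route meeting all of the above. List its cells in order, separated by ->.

a2 -> a1 -> b1 -> b2 -> c2 -> c3 -> b3 -> a3

Need to visit all 8 open cells exactly once, starting at a2 and ending at a3.
Cell b1 has only two open neighbours (b2 and a1), so the path must pass straight through it: one of those is the cell it's entered from and the other is where it exits.
Route from a2: up 1 to a1, right 1 to b1, down 1 to b2, right 1 to c2, down 1 to c3, left 2 to a3 — 7 moves in all.
Check: all 8 open cells covered.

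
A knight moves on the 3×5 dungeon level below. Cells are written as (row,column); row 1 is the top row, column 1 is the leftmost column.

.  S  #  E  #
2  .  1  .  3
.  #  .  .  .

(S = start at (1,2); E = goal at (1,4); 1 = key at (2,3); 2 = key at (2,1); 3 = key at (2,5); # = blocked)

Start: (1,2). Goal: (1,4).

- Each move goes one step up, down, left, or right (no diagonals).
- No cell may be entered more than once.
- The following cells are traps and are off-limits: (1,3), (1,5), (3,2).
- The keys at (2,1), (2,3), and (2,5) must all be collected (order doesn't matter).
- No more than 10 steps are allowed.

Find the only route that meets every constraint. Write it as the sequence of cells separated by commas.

The 10-move cap with required stops at (2,1), (2,3), (2,5) leaves no slack for detours.
Route from (1,2): left 1 to (1,1), down 1 to (2,1), right 2 to (2,3), down 1 to (3,3), right 2 to (3,5), up 1 to (2,5), left 1 to (2,4), up 1 to (1,4) — 10 moves in all.
Check: all required cells visited; 10 ≤ 10 moves.

(1,2), (1,1), (2,1), (2,2), (2,3), (3,3), (3,4), (3,5), (2,5), (2,4), (1,4)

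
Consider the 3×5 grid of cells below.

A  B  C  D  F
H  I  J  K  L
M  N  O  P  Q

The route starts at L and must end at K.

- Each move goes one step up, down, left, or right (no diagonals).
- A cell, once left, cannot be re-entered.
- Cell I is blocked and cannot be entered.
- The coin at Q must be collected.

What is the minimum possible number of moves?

3

Any route passes through Q somewhere between L and K. Summing Manhattan distances along the two legs (L → Q → K) gives a lower bound of 1 + 2 = 3 moves.
A route of 3 moves achieves this: L → Q → P → K.
Since 3 matches the lower bound, it is optimal.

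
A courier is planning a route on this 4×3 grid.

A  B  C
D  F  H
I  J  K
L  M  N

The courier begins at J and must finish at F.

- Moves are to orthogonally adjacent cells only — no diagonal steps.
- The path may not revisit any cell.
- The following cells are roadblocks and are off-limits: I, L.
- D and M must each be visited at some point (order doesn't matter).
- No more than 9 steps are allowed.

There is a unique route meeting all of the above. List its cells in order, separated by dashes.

Any route must reach D and M and still end at F within 9 moves, so the order of the required stops is forced.
Route from J: down to M, right to N, 3× up (reaching C), 2× left (reaching A), down to D, right to F — 9 moves in all.
Check: all required cells visited; 9 ≤ 9 moves.

J - M - N - K - H - C - B - A - D - F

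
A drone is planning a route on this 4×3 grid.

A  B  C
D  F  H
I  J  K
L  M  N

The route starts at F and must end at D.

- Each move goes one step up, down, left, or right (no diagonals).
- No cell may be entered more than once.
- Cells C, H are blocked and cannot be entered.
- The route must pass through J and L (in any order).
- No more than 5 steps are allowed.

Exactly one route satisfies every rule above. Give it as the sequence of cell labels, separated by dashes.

F - J - M - L - I - D

The 5-move cap with required stops at J, L leaves no slack for detours.
Route from F: down 2 to M, left 1 to L, up 2 to D — 5 moves in all.
Check: all required cells visited; 5 ≤ 5 moves.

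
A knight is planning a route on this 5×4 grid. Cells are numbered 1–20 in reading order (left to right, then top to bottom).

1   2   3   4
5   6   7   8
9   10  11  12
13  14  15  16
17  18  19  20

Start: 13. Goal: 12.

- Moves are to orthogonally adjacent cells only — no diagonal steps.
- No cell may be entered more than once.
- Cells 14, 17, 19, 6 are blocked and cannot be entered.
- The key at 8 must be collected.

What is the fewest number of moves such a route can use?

Any route passes through 8 somewhere between 13 and 12. Summing Manhattan distances along the two legs (13 → 8 → 12) gives a lower bound of 5 + 1 = 6 moves.
A route of 6 moves achieves this: 13 → 9 → 10 → 11 → 7 → 8 → 12.
Since 6 matches the lower bound, it is optimal.

6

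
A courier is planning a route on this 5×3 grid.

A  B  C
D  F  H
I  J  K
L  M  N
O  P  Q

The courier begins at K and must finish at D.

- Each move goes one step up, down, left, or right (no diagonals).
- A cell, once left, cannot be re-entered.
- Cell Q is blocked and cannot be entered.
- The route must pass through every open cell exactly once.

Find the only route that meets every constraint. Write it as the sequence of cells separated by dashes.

Need to visit all 14 open cells exactly once, starting at K and ending at D.
Cell A has only two open neighbours (D and B), so the path must pass straight through it: one of those is the cell it's entered from and the other is where it exits.
Route from K: down 1 to N, left 1 to M, down 1 to P, left 1 to O, up 2 to I, right 1 to J, up 1 to F, right 1 to H, up 1 to C, left 2 to A, down 1 to D — 13 moves in all.
Check: all 14 open cells covered.

K - N - M - P - O - L - I - J - F - H - C - B - A - D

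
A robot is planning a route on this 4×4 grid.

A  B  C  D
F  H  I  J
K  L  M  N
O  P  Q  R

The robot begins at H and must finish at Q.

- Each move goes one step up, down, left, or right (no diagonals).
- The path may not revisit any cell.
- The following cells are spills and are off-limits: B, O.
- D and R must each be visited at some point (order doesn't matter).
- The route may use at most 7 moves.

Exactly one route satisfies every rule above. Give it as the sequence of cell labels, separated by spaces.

The budget equals the shortest possible length, so every move has to be on a shortest route through the required cells.
Route from H: right 1 to I, up 1 to C, right 1 to D, down 3 to R, left 1 to Q — 7 moves in all.
Check: all required cells visited; 7 ≤ 7 moves.

H I C D J N R Q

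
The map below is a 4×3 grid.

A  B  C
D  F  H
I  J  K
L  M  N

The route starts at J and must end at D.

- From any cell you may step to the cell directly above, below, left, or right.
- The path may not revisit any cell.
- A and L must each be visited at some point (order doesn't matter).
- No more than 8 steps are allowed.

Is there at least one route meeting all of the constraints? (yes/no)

no

Exhausting the options from J, every branch either would have to re-enter a cell already used, runs past the 8-move limit, or reaches the goal with a constraint still unmet.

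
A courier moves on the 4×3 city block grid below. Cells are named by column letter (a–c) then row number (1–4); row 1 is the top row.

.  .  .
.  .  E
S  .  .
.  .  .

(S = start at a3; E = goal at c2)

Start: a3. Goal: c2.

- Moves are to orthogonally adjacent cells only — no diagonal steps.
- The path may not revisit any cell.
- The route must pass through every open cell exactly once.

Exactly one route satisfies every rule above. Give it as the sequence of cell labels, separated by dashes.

a3 - a4 - b4 - c4 - c3 - b3 - b2 - a2 - a1 - b1 - c1 - c2

Need to visit all 12 open cells exactly once, starting at a3 and ending at c2.
Cell a1 has only two open neighbours (a2 and b1), so the path must pass straight through it: one of those is the cell it's entered from and the other is where it exits.
Route from a3: down to a4, 2× right (reaching c4), up to c3, left to b3, up to b2, left to a2, up to a1, 2× right (reaching c1), down to c2 — 11 moves in all.
Check: all 12 open cells covered.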